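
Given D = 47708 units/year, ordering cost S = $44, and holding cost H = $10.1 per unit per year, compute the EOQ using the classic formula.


Formula: EOQ = sqrt(2 * D * S / H)
Numerator: 2 * 47708 * 44 = 4198304
2DS/H = 4198304 / 10.1 = 415673.7
EOQ = sqrt(415673.7) = 644.7 units

644.7 units


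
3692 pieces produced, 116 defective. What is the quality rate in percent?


Formula: Quality Rate = Good Pieces / Total Pieces * 100
Good pieces = 3692 - 116 = 3576
QR = 3576 / 3692 * 100 = 96.9%

96.9%


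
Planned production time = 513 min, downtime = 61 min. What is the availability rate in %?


Formula: Availability = (Planned Time - Downtime) / Planned Time * 100
Uptime = 513 - 61 = 452 min
Availability = 452 / 513 * 100 = 88.1%

88.1%


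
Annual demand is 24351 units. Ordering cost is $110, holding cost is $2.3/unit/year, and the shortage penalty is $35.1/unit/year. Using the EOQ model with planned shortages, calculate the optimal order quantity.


Formula: EOQ* = sqrt(2DS/H) * sqrt((H+P)/P)
Base EOQ = sqrt(2*24351*110/2.3) = 1526.18 units
Correction = sqrt((2.3+35.1)/35.1) = 1.03224
EOQ* = 1526.18 * 1.03224 = 1575.4 units

1575.4 units


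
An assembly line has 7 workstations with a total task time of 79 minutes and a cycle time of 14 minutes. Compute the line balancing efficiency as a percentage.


Formula: Efficiency = Sum of Task Times / (N_stations * CT) * 100
Total station capacity = 7 stations * 14 min = 98 min
Efficiency = 79 / 98 * 100 = 80.6%

80.6%


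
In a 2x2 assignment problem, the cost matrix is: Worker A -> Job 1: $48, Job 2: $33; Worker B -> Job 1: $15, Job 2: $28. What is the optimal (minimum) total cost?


Option 1: A->1 + B->2 = $48 + $28 = $76
Option 2: A->2 + B->1 = $33 + $15 = $48
Min cost = min($76, $48) = $48

$48


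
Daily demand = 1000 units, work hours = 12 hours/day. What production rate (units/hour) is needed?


Formula: Production Rate = Daily Demand / Available Hours
Rate = 1000 units/day / 12 hours/day
Rate = 83.3 units/hour

83.3 units/hour


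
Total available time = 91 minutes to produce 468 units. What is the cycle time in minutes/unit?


Formula: CT = Available Time / Number of Units
CT = 91 min / 468 units
CT = 0.19 min/unit

0.19 min/unit


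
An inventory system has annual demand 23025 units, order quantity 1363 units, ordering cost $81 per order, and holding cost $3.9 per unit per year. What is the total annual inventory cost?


TC = 23025/1363 * 81 + 1363/2 * 3.9

$4026.17


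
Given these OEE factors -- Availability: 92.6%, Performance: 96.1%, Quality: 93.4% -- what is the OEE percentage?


Formula: OEE = Availability * Performance * Quality / 10000
A * P = 92.6% * 96.1% / 100 = 88.99%
OEE = 88.99% * 93.4% / 100 = 83.1%

83.1%


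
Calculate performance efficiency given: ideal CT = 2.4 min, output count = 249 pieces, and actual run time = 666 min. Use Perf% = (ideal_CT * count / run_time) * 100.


Formula: Performance = (Ideal CT * Total Count) / Run Time * 100
Ideal output time = 2.4 * 249 = 597.6 min
Performance = 597.6 / 666 * 100 = 89.7%

89.7%


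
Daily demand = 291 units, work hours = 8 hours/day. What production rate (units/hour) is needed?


Formula: Production Rate = Daily Demand / Available Hours
Rate = 291 units/day / 8 hours/day
Rate = 36.4 units/hour

36.4 units/hour


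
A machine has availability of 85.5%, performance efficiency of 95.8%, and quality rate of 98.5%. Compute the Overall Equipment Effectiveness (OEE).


Formula: OEE = Availability * Performance * Quality / 10000
A * P = 85.5% * 95.8% / 100 = 81.91%
OEE = 81.91% * 98.5% / 100 = 80.7%

80.7%


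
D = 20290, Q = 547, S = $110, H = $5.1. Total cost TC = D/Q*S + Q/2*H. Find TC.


TC = 20290/547 * 110 + 547/2 * 5.1

$5475.11


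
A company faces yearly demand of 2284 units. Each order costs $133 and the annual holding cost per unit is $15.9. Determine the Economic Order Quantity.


Formula: EOQ = sqrt(2 * D * S / H)
Numerator: 2 * 2284 * 133 = 607544
2DS/H = 607544 / 15.9 = 38210.3
EOQ = sqrt(38210.3) = 195.5 units

195.5 units


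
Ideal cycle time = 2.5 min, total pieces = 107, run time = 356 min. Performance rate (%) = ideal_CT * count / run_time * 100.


Formula: Performance = (Ideal CT * Total Count) / Run Time * 100
Ideal output time = 2.5 * 107 = 267.5 min
Performance = 267.5 / 356 * 100 = 75.1%

75.1%


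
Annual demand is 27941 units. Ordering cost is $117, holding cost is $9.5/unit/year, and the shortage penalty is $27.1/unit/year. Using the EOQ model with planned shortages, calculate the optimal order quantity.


Formula: EOQ* = sqrt(2DS/H) * sqrt((H+P)/P)
Base EOQ = sqrt(2*27941*117/9.5) = 829.6 units
Correction = sqrt((9.5+27.1)/27.1) = 1.16213
EOQ* = 829.6 * 1.16213 = 964.1 units

964.1 units


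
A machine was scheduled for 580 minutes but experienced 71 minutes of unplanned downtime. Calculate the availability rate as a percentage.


Formula: Availability = (Planned Time - Downtime) / Planned Time * 100
Uptime = 580 - 71 = 509 min
Availability = 509 / 580 * 100 = 87.8%

87.8%


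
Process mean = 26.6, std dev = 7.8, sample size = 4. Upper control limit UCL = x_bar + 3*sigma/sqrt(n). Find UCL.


UCL = 26.6 + 3 * 7.8 / sqrt(4)

38.3


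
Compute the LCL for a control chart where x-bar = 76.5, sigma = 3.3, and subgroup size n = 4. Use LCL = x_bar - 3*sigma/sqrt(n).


LCL = 76.5 - 3 * 3.3 / sqrt(4)

71.55


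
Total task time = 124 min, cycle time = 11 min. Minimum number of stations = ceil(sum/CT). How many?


Formula: N_min = ceil(Sum of Task Times / Cycle Time)
N_min = ceil(124 min / 11 min) = ceil(11.2727)
N_min = 12 stations

12


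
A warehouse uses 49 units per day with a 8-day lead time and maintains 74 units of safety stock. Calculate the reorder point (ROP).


Formula: ROP = (Daily Demand * Lead Time) + Safety Stock
Demand during lead time = 49 * 8 = 392 units
ROP = 392 + 74 = 466 units

466 units


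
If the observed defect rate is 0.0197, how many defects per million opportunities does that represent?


DPMO = defect_rate * 1000000 = 0.0197 * 1000000

19700


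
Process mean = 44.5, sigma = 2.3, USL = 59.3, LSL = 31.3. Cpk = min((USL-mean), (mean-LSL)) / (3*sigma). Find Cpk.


Cpu = (59.3 - 44.5) / (3 * 2.3) = 2.14
Cpl = (44.5 - 31.3) / (3 * 2.3) = 1.91
Cpk = min(2.14, 1.91) = 1.91

1.91


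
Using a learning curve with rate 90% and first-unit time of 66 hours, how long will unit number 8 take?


Formula: T_n = T_1 * (learning_rate)^(log2(n)) where learning_rate = rate/100
Doublings = log2(8) = 3
T_n = 66 * 0.9^3
T_n = 66 * 0.729 = 48.1 hours

48.1 hours


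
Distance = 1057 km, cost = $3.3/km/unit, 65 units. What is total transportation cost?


TC = dist * cost * units = 1057 * 3.3 * 65 = $226726.50

$226726.50


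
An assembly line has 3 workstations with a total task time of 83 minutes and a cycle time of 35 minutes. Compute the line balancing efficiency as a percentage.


Formula: Efficiency = Sum of Task Times / (N_stations * CT) * 100
Total station capacity = 3 stations * 35 min = 105 min
Efficiency = 83 / 105 * 100 = 79.0%

79.0%


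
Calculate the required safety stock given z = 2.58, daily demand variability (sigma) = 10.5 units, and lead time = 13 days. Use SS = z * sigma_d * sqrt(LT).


Formula: SS = z * sigma_d * sqrt(LT)
sqrt(LT) = sqrt(13) = 3.6056
SS = 2.58 * 10.5 * 3.6056
SS = 97.7 units

97.7 units


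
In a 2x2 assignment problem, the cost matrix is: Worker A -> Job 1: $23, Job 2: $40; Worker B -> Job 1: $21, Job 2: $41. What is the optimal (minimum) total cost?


Option 1: A->1 + B->2 = $23 + $41 = $64
Option 2: A->2 + B->1 = $40 + $21 = $61
Min cost = min($64, $61) = $61

$61


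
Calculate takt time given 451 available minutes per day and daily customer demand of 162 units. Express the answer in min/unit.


Formula: Takt Time = Available Production Time / Customer Demand
Takt = 451 min/day / 162 units/day
Takt = 2.78 min/unit

2.78 min/unit


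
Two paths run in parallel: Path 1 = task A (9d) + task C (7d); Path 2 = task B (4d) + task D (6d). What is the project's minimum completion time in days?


Path 1 = 9 + 7 = 16 days
Path 2 = 4 + 6 = 10 days
Duration = max(16, 10) = 16 days

16 days


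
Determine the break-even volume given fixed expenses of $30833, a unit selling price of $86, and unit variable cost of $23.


Formula: BEQ = Fixed Costs / (Price - Variable Cost)
Contribution margin = $86 - $23 = $63/unit
BEQ = ceil($30833 / $63/unit) = ceil(489.41) = 490 units

490 units


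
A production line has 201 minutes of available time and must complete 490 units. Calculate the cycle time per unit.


Formula: CT = Available Time / Number of Units
CT = 201 min / 490 units
CT = 0.41 min/unit

0.41 min/unit


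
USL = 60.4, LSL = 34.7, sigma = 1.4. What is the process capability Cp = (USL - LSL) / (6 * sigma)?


Cp = (60.4 - 34.7) / (6 * 1.4)

3.06


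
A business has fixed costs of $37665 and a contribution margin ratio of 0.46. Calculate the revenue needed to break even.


Formula: BER = Fixed Costs / Contribution Margin Ratio
BER = $37665 / 0.46
BER = $81880.43 (to the nearest cent)

$81880.43


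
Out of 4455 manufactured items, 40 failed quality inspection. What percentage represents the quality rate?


Formula: Quality Rate = Good Pieces / Total Pieces * 100
Good pieces = 4455 - 40 = 4415
QR = 4415 / 4455 * 100 = 99.1%

99.1%


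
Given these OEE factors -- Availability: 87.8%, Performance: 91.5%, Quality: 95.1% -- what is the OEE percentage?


Formula: OEE = Availability * Performance * Quality / 10000
A * P = 87.8% * 91.5% / 100 = 80.34%
OEE = 80.34% * 95.1% / 100 = 76.4%

76.4%


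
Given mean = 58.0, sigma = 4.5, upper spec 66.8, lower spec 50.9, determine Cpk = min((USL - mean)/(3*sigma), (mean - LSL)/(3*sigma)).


Cpu = (66.8 - 58.0) / (3 * 4.5) = 0.65
Cpl = (58.0 - 50.9) / (3 * 4.5) = 0.53
Cpk = min(0.65, 0.53) = 0.53

0.53


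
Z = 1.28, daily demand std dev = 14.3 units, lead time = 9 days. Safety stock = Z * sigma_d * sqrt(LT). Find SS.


Formula: SS = z * sigma_d * sqrt(LT)
sqrt(LT) = sqrt(9) = 3.0
SS = 1.28 * 14.3 * 3.0
SS = 54.9 units

54.9 units


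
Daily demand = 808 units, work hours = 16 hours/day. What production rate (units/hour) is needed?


Formula: Production Rate = Daily Demand / Available Hours
Rate = 808 units/day / 16 hours/day
Rate = 50.5 units/hour

50.5 units/hour


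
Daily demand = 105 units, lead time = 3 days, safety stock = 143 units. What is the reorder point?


Formula: ROP = (Daily Demand * Lead Time) + Safety Stock
Demand during lead time = 105 * 3 = 315 units
ROP = 315 + 143 = 458 units

458 units


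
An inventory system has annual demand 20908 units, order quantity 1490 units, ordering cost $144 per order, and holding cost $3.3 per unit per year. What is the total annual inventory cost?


TC = 20908/1490 * 144 + 1490/2 * 3.3

$4479.14


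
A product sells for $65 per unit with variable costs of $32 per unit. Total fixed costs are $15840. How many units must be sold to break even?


Formula: BEQ = Fixed Costs / (Price - Variable Cost)
Contribution margin = $65 - $32 = $33/unit
BEQ = ceil($15840 / $33/unit) = ceil(480.0) = 480 units

480 units


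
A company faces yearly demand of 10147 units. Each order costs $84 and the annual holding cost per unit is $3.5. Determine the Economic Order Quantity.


Formula: EOQ = sqrt(2 * D * S / H)
Numerator: 2 * 10147 * 84 = 1704696
2DS/H = 1704696 / 3.5 = 487056.0
EOQ = sqrt(487056.0) = 697.9 units

697.9 units


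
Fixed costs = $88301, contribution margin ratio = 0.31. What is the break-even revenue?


Formula: BER = Fixed Costs / Contribution Margin Ratio
BER = $88301 / 0.31
BER = $284841.94 (to the nearest cent)

$284841.94


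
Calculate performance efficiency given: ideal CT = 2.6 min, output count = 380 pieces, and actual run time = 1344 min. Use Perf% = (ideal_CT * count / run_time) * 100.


Formula: Performance = (Ideal CT * Total Count) / Run Time * 100
Ideal output time = 2.6 * 380 = 988.0 min
Performance = 988.0 / 1344 * 100 = 73.5%

73.5%


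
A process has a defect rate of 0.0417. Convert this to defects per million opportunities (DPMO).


DPMO = defect_rate * 1000000 = 0.0417 * 1000000

41700


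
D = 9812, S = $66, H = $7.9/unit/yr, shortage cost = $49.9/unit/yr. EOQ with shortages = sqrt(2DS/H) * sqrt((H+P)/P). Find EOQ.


Formula: EOQ* = sqrt(2DS/H) * sqrt((H+P)/P)
Base EOQ = sqrt(2*9812*66/7.9) = 404.9 units
Correction = sqrt((7.9+49.9)/49.9) = 1.07625
EOQ* = 404.9 * 1.07625 = 435.8 units

435.8 units


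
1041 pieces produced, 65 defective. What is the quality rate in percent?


Formula: Quality Rate = Good Pieces / Total Pieces * 100
Good pieces = 1041 - 65 = 976
QR = 976 / 1041 * 100 = 93.8%

93.8%


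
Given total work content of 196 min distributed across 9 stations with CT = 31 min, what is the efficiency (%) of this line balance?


Formula: Efficiency = Sum of Task Times / (N_stations * CT) * 100
Total station capacity = 9 stations * 31 min = 279 min
Efficiency = 196 / 279 * 100 = 70.3%

70.3%


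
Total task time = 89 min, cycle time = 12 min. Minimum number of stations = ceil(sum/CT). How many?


Formula: N_min = ceil(Sum of Task Times / Cycle Time)
N_min = ceil(89 min / 12 min) = ceil(7.4167)
N_min = 8 stations

8


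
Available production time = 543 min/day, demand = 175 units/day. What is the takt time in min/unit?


Formula: Takt Time = Available Production Time / Customer Demand
Takt = 543 min/day / 175 units/day
Takt = 3.1 min/unit

3.1 min/unit


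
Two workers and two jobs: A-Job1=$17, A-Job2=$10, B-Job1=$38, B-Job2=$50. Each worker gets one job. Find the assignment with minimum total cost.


Option 1: A->1 + B->2 = $17 + $50 = $67
Option 2: A->2 + B->1 = $10 + $38 = $48
Min cost = min($67, $48) = $48

$48


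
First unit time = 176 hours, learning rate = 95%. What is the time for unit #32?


Formula: T_n = T_1 * (learning_rate)^(log2(n)) where learning_rate = rate/100
Doublings = log2(32) = 5
T_n = 176 * 0.95^5
T_n = 176 * 0.7738 = 136.2 hours

136.2 hours


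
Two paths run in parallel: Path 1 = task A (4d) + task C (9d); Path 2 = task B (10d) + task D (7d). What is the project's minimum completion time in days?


Path 1 = 4 + 9 = 13 days
Path 2 = 10 + 7 = 17 days
Duration = max(13, 17) = 17 days

17 days


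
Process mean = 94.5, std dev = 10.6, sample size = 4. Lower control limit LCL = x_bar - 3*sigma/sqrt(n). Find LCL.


LCL = 94.5 - 3 * 10.6 / sqrt(4)

78.6


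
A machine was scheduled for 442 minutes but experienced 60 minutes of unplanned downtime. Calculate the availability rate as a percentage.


Formula: Availability = (Planned Time - Downtime) / Planned Time * 100
Uptime = 442 - 60 = 382 min
Availability = 382 / 442 * 100 = 86.4%

86.4%


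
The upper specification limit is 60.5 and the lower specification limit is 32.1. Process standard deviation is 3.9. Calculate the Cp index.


Cp = (60.5 - 32.1) / (6 * 3.9)

1.21


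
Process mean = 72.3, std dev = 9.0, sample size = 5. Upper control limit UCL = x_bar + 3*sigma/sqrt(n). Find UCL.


UCL = 72.3 + 3 * 9.0 / sqrt(5)

84.37


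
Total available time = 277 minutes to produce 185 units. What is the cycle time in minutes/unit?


Formula: CT = Available Time / Number of Units
CT = 277 min / 185 units
CT = 1.5 min/unit

1.5 min/unit


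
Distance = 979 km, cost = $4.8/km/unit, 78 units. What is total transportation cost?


TC = dist * cost * units = 979 * 4.8 * 78 = $366537.60

$366537.60


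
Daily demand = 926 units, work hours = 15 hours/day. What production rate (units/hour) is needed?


Formula: Production Rate = Daily Demand / Available Hours
Rate = 926 units/day / 15 hours/day
Rate = 61.7 units/hour

61.7 units/hour


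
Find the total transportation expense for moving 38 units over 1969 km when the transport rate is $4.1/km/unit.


TC = dist * cost * units = 1969 * 4.1 * 38 = $306770.20

$306770.20


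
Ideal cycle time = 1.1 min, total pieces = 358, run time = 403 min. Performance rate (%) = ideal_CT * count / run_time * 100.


Formula: Performance = (Ideal CT * Total Count) / Run Time * 100
Ideal output time = 1.1 * 358 = 393.8 min
Performance = 393.8 / 403 * 100 = 97.7%

97.7%


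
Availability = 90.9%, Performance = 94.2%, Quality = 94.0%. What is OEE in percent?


Formula: OEE = Availability * Performance * Quality / 10000
A * P = 90.9% * 94.2% / 100 = 85.63%
OEE = 85.63% * 94.0% / 100 = 80.5%

80.5%


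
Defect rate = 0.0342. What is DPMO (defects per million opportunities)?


DPMO = defect_rate * 1000000 = 0.0342 * 1000000

34200


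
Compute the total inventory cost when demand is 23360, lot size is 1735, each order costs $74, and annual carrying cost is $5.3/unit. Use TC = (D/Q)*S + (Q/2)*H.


TC = 23360/1735 * 74 + 1735/2 * 5.3

$5594.08


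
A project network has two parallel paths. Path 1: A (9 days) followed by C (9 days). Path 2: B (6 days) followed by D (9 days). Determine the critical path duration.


Path 1 = 9 + 9 = 18 days
Path 2 = 6 + 9 = 15 days
Duration = max(18, 15) = 18 days

18 days


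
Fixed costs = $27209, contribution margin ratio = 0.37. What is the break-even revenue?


Formula: BER = Fixed Costs / Contribution Margin Ratio
BER = $27209 / 0.37
BER = $73537.84 (to the nearest cent)

$73537.84


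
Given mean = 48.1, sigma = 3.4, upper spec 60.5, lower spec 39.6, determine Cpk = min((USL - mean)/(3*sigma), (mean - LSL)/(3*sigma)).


Cpu = (60.5 - 48.1) / (3 * 3.4) = 1.22
Cpl = (48.1 - 39.6) / (3 * 3.4) = 0.83
Cpk = min(1.22, 0.83) = 0.83

0.83


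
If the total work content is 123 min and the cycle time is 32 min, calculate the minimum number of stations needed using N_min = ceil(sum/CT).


Formula: N_min = ceil(Sum of Task Times / Cycle Time)
N_min = ceil(123 min / 32 min) = ceil(3.8438)
N_min = 4 stations

4


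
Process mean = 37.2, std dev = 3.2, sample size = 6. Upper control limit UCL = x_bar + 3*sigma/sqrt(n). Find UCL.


UCL = 37.2 + 3 * 3.2 / sqrt(6)

41.12


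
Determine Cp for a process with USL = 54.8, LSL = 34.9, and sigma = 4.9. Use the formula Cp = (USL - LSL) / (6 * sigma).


Cp = (54.8 - 34.9) / (6 * 4.9)

0.68


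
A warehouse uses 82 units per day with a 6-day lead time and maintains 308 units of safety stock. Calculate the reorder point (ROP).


Formula: ROP = (Daily Demand * Lead Time) + Safety Stock
Demand during lead time = 82 * 6 = 492 units
ROP = 492 + 308 = 800 units

800 units


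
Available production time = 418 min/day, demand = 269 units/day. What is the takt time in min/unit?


Formula: Takt Time = Available Production Time / Customer Demand
Takt = 418 min/day / 269 units/day
Takt = 1.55 min/unit

1.55 min/unit


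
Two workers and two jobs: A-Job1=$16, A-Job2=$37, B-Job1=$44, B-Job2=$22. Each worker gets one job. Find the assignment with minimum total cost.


Option 1: A->1 + B->2 = $16 + $22 = $38
Option 2: A->2 + B->1 = $37 + $44 = $81
Min cost = min($38, $81) = $38

$38


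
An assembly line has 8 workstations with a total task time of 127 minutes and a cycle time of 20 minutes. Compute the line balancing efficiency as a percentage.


Formula: Efficiency = Sum of Task Times / (N_stations * CT) * 100
Total station capacity = 8 stations * 20 min = 160 min
Efficiency = 127 / 160 * 100 = 79.4%

79.4%


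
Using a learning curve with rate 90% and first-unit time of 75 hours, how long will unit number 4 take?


Formula: T_n = T_1 * (learning_rate)^(log2(n)) where learning_rate = rate/100
Doublings = log2(4) = 2
T_n = 75 * 0.9^2
T_n = 75 * 0.81 = 60.8 hours

60.8 hours


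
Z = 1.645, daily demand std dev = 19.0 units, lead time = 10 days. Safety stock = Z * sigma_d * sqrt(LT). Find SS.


Formula: SS = z * sigma_d * sqrt(LT)
sqrt(LT) = sqrt(10) = 3.1623
SS = 1.645 * 19.0 * 3.1623
SS = 98.8 units

98.8 units


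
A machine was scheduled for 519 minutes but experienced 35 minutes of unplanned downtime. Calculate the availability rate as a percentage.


Formula: Availability = (Planned Time - Downtime) / Planned Time * 100
Uptime = 519 - 35 = 484 min
Availability = 484 / 519 * 100 = 93.3%

93.3%


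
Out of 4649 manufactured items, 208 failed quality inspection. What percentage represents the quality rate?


Formula: Quality Rate = Good Pieces / Total Pieces * 100
Good pieces = 4649 - 208 = 4441
QR = 4441 / 4649 * 100 = 95.5%

95.5%


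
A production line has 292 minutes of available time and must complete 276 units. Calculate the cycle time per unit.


Formula: CT = Available Time / Number of Units
CT = 292 min / 276 units
CT = 1.06 min/unit

1.06 min/unit


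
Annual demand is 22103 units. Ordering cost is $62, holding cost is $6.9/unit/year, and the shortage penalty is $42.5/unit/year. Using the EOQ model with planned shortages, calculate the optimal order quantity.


Formula: EOQ* = sqrt(2DS/H) * sqrt((H+P)/P)
Base EOQ = sqrt(2*22103*62/6.9) = 630.25 units
Correction = sqrt((6.9+42.5)/42.5) = 1.07812
EOQ* = 630.25 * 1.07812 = 679.5 units

679.5 units


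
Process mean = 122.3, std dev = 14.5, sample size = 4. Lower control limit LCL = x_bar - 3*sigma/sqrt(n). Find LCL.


LCL = 122.3 - 3 * 14.5 / sqrt(4)

100.55


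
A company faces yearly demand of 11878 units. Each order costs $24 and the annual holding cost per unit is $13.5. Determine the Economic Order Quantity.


Formula: EOQ = sqrt(2 * D * S / H)
Numerator: 2 * 11878 * 24 = 570144
2DS/H = 570144 / 13.5 = 42232.9
EOQ = sqrt(42232.9) = 205.5 units

205.5 units


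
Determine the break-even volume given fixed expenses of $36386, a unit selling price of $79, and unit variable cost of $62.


Formula: BEQ = Fixed Costs / (Price - Variable Cost)
Contribution margin = $79 - $62 = $17/unit
BEQ = ceil($36386 / $17/unit) = ceil(2140.35) = 2141 units

2141 units


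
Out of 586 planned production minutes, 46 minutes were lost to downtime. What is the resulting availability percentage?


Formula: Availability = (Planned Time - Downtime) / Planned Time * 100
Uptime = 586 - 46 = 540 min
Availability = 540 / 586 * 100 = 92.2%

92.2%


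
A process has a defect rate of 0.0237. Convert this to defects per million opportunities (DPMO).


DPMO = defect_rate * 1000000 = 0.0237 * 1000000

23700


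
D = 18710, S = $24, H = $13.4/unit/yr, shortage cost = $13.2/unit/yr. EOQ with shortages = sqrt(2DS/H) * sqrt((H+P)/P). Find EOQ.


Formula: EOQ* = sqrt(2DS/H) * sqrt((H+P)/P)
Base EOQ = sqrt(2*18710*24/13.4) = 258.88 units
Correction = sqrt((13.4+13.2)/13.2) = 1.41956
EOQ* = 258.88 * 1.41956 = 367.5 units

367.5 units


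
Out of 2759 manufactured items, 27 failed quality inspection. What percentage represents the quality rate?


Formula: Quality Rate = Good Pieces / Total Pieces * 100
Good pieces = 2759 - 27 = 2732
QR = 2732 / 2759 * 100 = 99.0%

99.0%


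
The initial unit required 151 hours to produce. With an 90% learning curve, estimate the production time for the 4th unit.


Formula: T_n = T_1 * (learning_rate)^(log2(n)) where learning_rate = rate/100
Doublings = log2(4) = 2
T_n = 151 * 0.9^2
T_n = 151 * 0.81 = 122.3 hours

122.3 hours


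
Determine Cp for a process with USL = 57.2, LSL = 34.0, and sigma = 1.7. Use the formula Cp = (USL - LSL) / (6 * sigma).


Cp = (57.2 - 34.0) / (6 * 1.7)

2.27


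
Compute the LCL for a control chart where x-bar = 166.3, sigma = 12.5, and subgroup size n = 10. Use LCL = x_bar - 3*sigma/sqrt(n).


LCL = 166.3 - 3 * 12.5 / sqrt(10)

154.44


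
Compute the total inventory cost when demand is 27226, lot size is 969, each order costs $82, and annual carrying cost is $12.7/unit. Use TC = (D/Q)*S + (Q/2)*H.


TC = 27226/969 * 82 + 969/2 * 12.7

$8457.10


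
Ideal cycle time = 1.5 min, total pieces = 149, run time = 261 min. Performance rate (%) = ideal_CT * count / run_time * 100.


Formula: Performance = (Ideal CT * Total Count) / Run Time * 100
Ideal output time = 1.5 * 149 = 223.5 min
Performance = 223.5 / 261 * 100 = 85.6%

85.6%


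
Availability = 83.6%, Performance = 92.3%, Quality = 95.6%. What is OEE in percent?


Formula: OEE = Availability * Performance * Quality / 10000
A * P = 83.6% * 92.3% / 100 = 77.16%
OEE = 77.16% * 95.6% / 100 = 73.8%

73.8%


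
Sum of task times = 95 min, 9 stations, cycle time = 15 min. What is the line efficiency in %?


Formula: Efficiency = Sum of Task Times / (N_stations * CT) * 100
Total station capacity = 9 stations * 15 min = 135 min
Efficiency = 95 / 135 * 100 = 70.4%

70.4%


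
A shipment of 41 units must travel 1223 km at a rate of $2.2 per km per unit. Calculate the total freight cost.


TC = dist * cost * units = 1223 * 2.2 * 41 = $110314.60

$110314.60


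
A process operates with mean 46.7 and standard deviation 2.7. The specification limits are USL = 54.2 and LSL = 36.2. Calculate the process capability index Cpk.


Cpu = (54.2 - 46.7) / (3 * 2.7) = 0.93
Cpl = (46.7 - 36.2) / (3 * 2.7) = 1.3
Cpk = min(0.93, 1.3) = 0.93

0.93


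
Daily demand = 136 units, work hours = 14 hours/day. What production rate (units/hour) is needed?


Formula: Production Rate = Daily Demand / Available Hours
Rate = 136 units/day / 14 hours/day
Rate = 9.7 units/hour

9.7 units/hour


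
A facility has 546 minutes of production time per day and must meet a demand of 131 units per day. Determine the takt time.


Formula: Takt Time = Available Production Time / Customer Demand
Takt = 546 min/day / 131 units/day
Takt = 4.17 min/unit

4.17 min/unit


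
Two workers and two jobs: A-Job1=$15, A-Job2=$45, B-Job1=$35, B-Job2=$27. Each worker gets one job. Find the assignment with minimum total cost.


Option 1: A->1 + B->2 = $15 + $27 = $42
Option 2: A->2 + B->1 = $45 + $35 = $80
Min cost = min($42, $80) = $42

$42


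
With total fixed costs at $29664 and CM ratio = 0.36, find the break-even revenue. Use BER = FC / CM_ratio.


Formula: BER = Fixed Costs / Contribution Margin Ratio
BER = $29664 / 0.36
BER = $82400.00 (to the nearest cent)

$82400.00


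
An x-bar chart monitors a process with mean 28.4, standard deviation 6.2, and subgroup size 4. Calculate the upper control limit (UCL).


UCL = 28.4 + 3 * 6.2 / sqrt(4)

37.7


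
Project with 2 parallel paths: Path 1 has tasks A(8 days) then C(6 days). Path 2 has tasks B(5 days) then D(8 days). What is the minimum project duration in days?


Path 1 = 8 + 6 = 14 days
Path 2 = 5 + 8 = 13 days
Duration = max(14, 13) = 14 days

14 days


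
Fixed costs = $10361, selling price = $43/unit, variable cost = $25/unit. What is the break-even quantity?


Formula: BEQ = Fixed Costs / (Price - Variable Cost)
Contribution margin = $43 - $25 = $18/unit
BEQ = ceil($10361 / $18/unit) = ceil(575.61) = 576 units

576 units


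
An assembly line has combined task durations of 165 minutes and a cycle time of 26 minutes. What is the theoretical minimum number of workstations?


Formula: N_min = ceil(Sum of Task Times / Cycle Time)
N_min = ceil(165 min / 26 min) = ceil(6.3462)
N_min = 7 stations

7


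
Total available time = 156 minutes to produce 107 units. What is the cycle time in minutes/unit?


Formula: CT = Available Time / Number of Units
CT = 156 min / 107 units
CT = 1.46 min/unit

1.46 min/unit


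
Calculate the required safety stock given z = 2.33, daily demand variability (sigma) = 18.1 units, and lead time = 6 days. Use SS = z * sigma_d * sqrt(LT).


Formula: SS = z * sigma_d * sqrt(LT)
sqrt(LT) = sqrt(6) = 2.4495
SS = 2.33 * 18.1 * 2.4495
SS = 103.3 units

103.3 units


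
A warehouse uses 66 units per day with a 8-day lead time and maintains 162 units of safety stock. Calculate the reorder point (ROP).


Formula: ROP = (Daily Demand * Lead Time) + Safety Stock
Demand during lead time = 66 * 8 = 528 units
ROP = 528 + 162 = 690 units

690 units


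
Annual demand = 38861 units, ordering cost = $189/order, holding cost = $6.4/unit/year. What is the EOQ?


Formula: EOQ = sqrt(2 * D * S / H)
Numerator: 2 * 38861 * 189 = 14689458
2DS/H = 14689458 / 6.4 = 2295227.8
EOQ = sqrt(2295227.8) = 1515.0 units

1515.0 units


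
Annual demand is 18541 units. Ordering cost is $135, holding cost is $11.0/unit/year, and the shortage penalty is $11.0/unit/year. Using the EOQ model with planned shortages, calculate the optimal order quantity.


Formula: EOQ* = sqrt(2DS/H) * sqrt((H+P)/P)
Base EOQ = sqrt(2*18541*135/11.0) = 674.61 units
Correction = sqrt((11.0+11.0)/11.0) = 1.41421
EOQ* = 674.61 * 1.41421 = 954.0 units

954.0 units


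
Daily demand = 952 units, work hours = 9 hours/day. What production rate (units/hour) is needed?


Formula: Production Rate = Daily Demand / Available Hours
Rate = 952 units/day / 9 hours/day
Rate = 105.8 units/hour

105.8 units/hour


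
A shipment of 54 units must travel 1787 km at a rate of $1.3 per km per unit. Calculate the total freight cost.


TC = dist * cost * units = 1787 * 1.3 * 54 = $125447.40

$125447.40


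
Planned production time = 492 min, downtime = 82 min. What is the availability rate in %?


Formula: Availability = (Planned Time - Downtime) / Planned Time * 100
Uptime = 492 - 82 = 410 min
Availability = 410 / 492 * 100 = 83.3%

83.3%


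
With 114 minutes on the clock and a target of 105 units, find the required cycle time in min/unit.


Formula: CT = Available Time / Number of Units
CT = 114 min / 105 units
CT = 1.09 min/unit

1.09 min/unit


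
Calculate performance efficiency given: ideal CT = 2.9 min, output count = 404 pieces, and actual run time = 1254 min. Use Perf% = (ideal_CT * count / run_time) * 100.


Formula: Performance = (Ideal CT * Total Count) / Run Time * 100
Ideal output time = 2.9 * 404 = 1171.6 min
Performance = 1171.6 / 1254 * 100 = 93.4%

93.4%


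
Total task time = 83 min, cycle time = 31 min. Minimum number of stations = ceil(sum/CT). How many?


Formula: N_min = ceil(Sum of Task Times / Cycle Time)
N_min = ceil(83 min / 31 min) = ceil(2.6774)
N_min = 3 stations

3


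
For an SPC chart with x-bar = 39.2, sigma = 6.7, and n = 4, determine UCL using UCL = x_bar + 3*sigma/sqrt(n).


UCL = 39.2 + 3 * 6.7 / sqrt(4)

49.25


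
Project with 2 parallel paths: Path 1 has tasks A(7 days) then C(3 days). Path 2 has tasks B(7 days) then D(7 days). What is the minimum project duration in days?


Path 1 = 7 + 3 = 10 days
Path 2 = 7 + 7 = 14 days
Duration = max(10, 14) = 14 days

14 days


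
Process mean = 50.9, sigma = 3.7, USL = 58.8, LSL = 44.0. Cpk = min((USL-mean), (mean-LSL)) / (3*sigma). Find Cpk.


Cpu = (58.8 - 50.9) / (3 * 3.7) = 0.71
Cpl = (50.9 - 44.0) / (3 * 3.7) = 0.62
Cpk = min(0.71, 0.62) = 0.62

0.62


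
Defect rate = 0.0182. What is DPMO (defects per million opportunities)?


DPMO = defect_rate * 1000000 = 0.0182 * 1000000

18200


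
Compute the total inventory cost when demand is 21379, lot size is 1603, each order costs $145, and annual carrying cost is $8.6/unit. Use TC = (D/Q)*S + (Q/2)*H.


TC = 21379/1603 * 145 + 1603/2 * 8.6

$8826.75


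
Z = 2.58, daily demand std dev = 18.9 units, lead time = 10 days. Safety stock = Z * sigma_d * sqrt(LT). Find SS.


Formula: SS = z * sigma_d * sqrt(LT)
sqrt(LT) = sqrt(10) = 3.1623
SS = 2.58 * 18.9 * 3.1623
SS = 154.2 units

154.2 units


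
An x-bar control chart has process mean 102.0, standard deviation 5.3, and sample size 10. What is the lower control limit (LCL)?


LCL = 102.0 - 3 * 5.3 / sqrt(10)

96.97


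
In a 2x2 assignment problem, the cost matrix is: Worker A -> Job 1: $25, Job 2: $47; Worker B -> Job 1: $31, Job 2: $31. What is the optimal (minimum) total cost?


Option 1: A->1 + B->2 = $25 + $31 = $56
Option 2: A->2 + B->1 = $47 + $31 = $78
Min cost = min($56, $78) = $56

$56


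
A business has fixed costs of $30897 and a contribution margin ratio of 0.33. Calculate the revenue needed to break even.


Formula: BER = Fixed Costs / Contribution Margin Ratio
BER = $30897 / 0.33
BER = $93627.27 (to the nearest cent)

$93627.27


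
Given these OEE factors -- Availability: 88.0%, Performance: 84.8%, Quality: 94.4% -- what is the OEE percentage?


Formula: OEE = Availability * Performance * Quality / 10000
A * P = 88.0% * 84.8% / 100 = 74.62%
OEE = 74.62% * 94.4% / 100 = 70.4%

70.4%


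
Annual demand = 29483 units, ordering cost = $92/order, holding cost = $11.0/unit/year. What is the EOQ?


Formula: EOQ = sqrt(2 * D * S / H)
Numerator: 2 * 29483 * 92 = 5424872
2DS/H = 5424872 / 11.0 = 493170.2
EOQ = sqrt(493170.2) = 702.3 units

702.3 units


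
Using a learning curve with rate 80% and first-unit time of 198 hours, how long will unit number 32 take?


Formula: T_n = T_1 * (learning_rate)^(log2(n)) where learning_rate = rate/100
Doublings = log2(32) = 5
T_n = 198 * 0.8^5
T_n = 198 * 0.3277 = 64.9 hours

64.9 hours


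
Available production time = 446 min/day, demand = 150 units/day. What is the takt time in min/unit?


Formula: Takt Time = Available Production Time / Customer Demand
Takt = 446 min/day / 150 units/day
Takt = 2.97 min/unit

2.97 min/unit


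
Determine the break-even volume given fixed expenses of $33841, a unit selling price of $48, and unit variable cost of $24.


Formula: BEQ = Fixed Costs / (Price - Variable Cost)
Contribution margin = $48 - $24 = $24/unit
BEQ = ceil($33841 / $24/unit) = ceil(1410.04) = 1411 units

1411 units


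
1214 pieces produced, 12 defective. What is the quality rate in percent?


Formula: Quality Rate = Good Pieces / Total Pieces * 100
Good pieces = 1214 - 12 = 1202
QR = 1202 / 1214 * 100 = 99.0%

99.0%


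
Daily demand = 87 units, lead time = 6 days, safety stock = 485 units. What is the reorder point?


Formula: ROP = (Daily Demand * Lead Time) + Safety Stock
Demand during lead time = 87 * 6 = 522 units
ROP = 522 + 485 = 1007 units

1007 units


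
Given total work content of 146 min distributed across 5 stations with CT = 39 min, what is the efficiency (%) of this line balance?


Formula: Efficiency = Sum of Task Times / (N_stations * CT) * 100
Total station capacity = 5 stations * 39 min = 195 min
Efficiency = 146 / 195 * 100 = 74.9%

74.9%


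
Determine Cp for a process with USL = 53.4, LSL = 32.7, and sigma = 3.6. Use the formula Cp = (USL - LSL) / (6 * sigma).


Cp = (53.4 - 32.7) / (6 * 3.6)

0.96


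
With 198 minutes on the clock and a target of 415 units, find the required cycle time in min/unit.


Formula: CT = Available Time / Number of Units
CT = 198 min / 415 units
CT = 0.48 min/unit

0.48 min/unit


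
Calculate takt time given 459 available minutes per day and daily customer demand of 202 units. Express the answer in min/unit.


Formula: Takt Time = Available Production Time / Customer Demand
Takt = 459 min/day / 202 units/day
Takt = 2.27 min/unit

2.27 min/unit


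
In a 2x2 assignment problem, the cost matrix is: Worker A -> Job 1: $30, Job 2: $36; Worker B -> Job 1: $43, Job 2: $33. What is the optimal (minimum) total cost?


Option 1: A->1 + B->2 = $30 + $33 = $63
Option 2: A->2 + B->1 = $36 + $43 = $79
Min cost = min($63, $79) = $63

$63


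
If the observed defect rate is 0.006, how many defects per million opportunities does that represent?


DPMO = defect_rate * 1000000 = 0.006 * 1000000

6000


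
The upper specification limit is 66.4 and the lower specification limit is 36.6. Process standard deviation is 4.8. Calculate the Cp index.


Cp = (66.4 - 36.6) / (6 * 4.8)

1.03


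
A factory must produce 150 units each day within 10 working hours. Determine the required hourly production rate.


Formula: Production Rate = Daily Demand / Available Hours
Rate = 150 units/day / 10 hours/day
Rate = 15.0 units/hour

15.0 units/hour


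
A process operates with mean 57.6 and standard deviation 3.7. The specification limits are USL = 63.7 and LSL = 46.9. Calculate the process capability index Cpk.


Cpu = (63.7 - 57.6) / (3 * 3.7) = 0.55
Cpl = (57.6 - 46.9) / (3 * 3.7) = 0.96
Cpk = min(0.55, 0.96) = 0.55

0.55


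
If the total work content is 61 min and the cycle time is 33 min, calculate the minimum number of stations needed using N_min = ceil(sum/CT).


Formula: N_min = ceil(Sum of Task Times / Cycle Time)
N_min = ceil(61 min / 33 min) = ceil(1.8485)
N_min = 2 stations

2


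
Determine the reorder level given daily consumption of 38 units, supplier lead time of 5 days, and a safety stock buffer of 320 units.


Formula: ROP = (Daily Demand * Lead Time) + Safety Stock
Demand during lead time = 38 * 5 = 190 units
ROP = 190 + 320 = 510 units

510 units


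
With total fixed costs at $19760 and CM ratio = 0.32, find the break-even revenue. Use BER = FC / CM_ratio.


Formula: BER = Fixed Costs / Contribution Margin Ratio
BER = $19760 / 0.32
BER = $61750.00 (to the nearest cent)

$61750.00


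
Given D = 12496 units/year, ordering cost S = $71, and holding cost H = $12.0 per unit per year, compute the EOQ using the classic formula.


Formula: EOQ = sqrt(2 * D * S / H)
Numerator: 2 * 12496 * 71 = 1774432
2DS/H = 1774432 / 12.0 = 147869.3
EOQ = sqrt(147869.3) = 384.5 units

384.5 units


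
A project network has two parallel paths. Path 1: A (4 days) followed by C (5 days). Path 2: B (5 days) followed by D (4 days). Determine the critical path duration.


Path 1 = 4 + 5 = 9 days
Path 2 = 5 + 4 = 9 days
Duration = max(9, 9) = 9 days

9 days


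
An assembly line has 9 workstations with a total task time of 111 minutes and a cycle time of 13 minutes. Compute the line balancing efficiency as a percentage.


Formula: Efficiency = Sum of Task Times / (N_stations * CT) * 100
Total station capacity = 9 stations * 13 min = 117 min
Efficiency = 111 / 117 * 100 = 94.9%

94.9%


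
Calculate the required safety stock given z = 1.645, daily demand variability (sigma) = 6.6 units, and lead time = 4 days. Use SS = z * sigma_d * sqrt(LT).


Formula: SS = z * sigma_d * sqrt(LT)
sqrt(LT) = sqrt(4) = 2.0
SS = 1.645 * 6.6 * 2.0
SS = 21.7 units

21.7 units


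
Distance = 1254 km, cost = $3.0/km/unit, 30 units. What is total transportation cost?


TC = dist * cost * units = 1254 * 3.0 * 30 = $112860.00

$112860.00


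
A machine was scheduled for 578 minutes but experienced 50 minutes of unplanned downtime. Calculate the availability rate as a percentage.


Formula: Availability = (Planned Time - Downtime) / Planned Time * 100
Uptime = 578 - 50 = 528 min
Availability = 528 / 578 * 100 = 91.3%

91.3%


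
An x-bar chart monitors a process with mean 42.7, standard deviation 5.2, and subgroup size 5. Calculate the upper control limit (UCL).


UCL = 42.7 + 3 * 5.2 / sqrt(5)

49.68


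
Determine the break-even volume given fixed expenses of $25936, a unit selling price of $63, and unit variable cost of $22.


Formula: BEQ = Fixed Costs / (Price - Variable Cost)
Contribution margin = $63 - $22 = $41/unit
BEQ = ceil($25936 / $41/unit) = ceil(632.59) = 633 units

633 units


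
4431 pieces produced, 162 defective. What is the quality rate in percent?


Formula: Quality Rate = Good Pieces / Total Pieces * 100
Good pieces = 4431 - 162 = 4269
QR = 4269 / 4431 * 100 = 96.3%

96.3%


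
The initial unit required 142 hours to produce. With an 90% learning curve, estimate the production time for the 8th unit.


Formula: T_n = T_1 * (learning_rate)^(log2(n)) where learning_rate = rate/100
Doublings = log2(8) = 3
T_n = 142 * 0.9^3
T_n = 142 * 0.729 = 103.5 hours

103.5 hours


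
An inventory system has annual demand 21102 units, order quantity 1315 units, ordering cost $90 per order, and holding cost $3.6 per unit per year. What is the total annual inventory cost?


TC = 21102/1315 * 90 + 1315/2 * 3.6

$3811.24
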